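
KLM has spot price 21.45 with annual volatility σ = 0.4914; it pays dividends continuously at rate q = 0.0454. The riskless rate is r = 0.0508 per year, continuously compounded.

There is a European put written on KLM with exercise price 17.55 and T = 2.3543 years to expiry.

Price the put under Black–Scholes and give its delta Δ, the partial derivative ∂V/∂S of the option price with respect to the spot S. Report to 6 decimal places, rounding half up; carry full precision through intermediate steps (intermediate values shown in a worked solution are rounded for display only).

σ√T = 0.4914·√2.3543 = 0.753991
d₁ = (ln(S/K) + (r−q+σ²/2)T) / (σ√T) = (ln(21.45/17.55) + (0.0508−0.0454+0.4914²/2)·2.3543) / 0.753991 = (0.200671 + 0.296964) / 0.753991 = 0.660001
d₂ = d₁ − σ√T = 0.660001 − 0.753991 = -0.093989
e^{−rT} = 0.887277
e^{−qT} = 0.898629
N(−d₁) = 0.254626,  N(−d₂) = 0.537441
Put price V = K·e^{−rT}·N(−d₂) − S·e^{−qT}·N(−d₁) = 8.368876 − 4.908075 = 3.460801
Δ = −e^{−qT}·N(−d₁) = -0.228815

price = 3.460801
Δ = -0.228815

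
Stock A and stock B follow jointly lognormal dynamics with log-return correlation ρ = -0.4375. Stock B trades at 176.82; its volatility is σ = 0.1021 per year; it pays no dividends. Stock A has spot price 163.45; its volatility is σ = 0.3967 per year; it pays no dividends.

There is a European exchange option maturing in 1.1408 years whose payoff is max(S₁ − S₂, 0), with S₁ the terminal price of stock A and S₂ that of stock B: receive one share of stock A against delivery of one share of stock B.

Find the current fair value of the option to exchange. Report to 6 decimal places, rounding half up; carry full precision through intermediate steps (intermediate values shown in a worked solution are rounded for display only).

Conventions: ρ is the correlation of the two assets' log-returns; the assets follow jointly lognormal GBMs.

exchange price = 26.106024

σ_eff = √(σ₁² + σ₂² − 2ρσ₁σ₂) = √(0.3967² + 0.1021² − 2·-0.4375·0.3967·0.1021) = 0.450816
d₁ = (ln(S₁/S₂) + (q₂ − q₁ + σ_eff²/2)T) / (σ_eff√T) = (ln(163.45/176.82) + (0.0 − 0.0 + 0.101618)·1.1408) / 0.481509 = 0.077466
d₂ = d₁ − σ_eff√T = 0.077466 − 0.481509 = -0.404044
N(d₁) = 0.530873,  N(d₂) = 0.343090
V = S₁·e^{−q₁T}·N(d₁) − S₂·e^{−q₂T}·N(d₂) = 86.771260 − 60.665236 = 26.106024
Key observation: r never enters — measured in units of stock B, the claim is a call on S₁/S₂ struck at 1, so only the dividend yields and σ_eff matter.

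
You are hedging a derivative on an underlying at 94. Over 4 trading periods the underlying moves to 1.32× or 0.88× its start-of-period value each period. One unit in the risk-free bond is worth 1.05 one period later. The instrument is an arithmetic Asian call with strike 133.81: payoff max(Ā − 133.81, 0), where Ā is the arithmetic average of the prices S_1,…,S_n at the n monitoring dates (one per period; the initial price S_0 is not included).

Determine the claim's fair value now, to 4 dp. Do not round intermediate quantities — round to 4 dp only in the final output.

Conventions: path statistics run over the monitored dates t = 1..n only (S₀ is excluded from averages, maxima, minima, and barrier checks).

Under the martingale measure an up-move has probability p* = 0.3864; value the claim as the probability-weighted average of per-path payoffs, discounted 4 periods at R = 1.05.
Enumerate all 2^4 = 16 price paths (U = up ×1.32, D = down ×0.88); each path with k up-moves has probability p*^k·(1−p*)^(4−k).
DDDD: Ā=68.9858, payoff=0.0000, prob=0.141790
UDDD: Ā=103.4787, payoff=0.0000, prob=0.089275
DUDD: Ā=93.1387, payoff=0.0000, prob=0.089275
UUDD: Ā=139.7081, payoff=5.8981, prob=0.056210
DDUD: Ā=84.0395, payoff=0.0000, prob=0.089275
UDUD: Ā=126.0593, payoff=0.0000, prob=0.056210
DUUD: Ā=115.7193, payoff=0.0000, prob=0.056210
UUUD: Ā=173.5790, payoff=39.7690, prob=0.035392
DDDU: Ā=76.0323, payoff=0.0000, prob=0.089275
UDDU: Ā=114.0484, payoff=0.0000, prob=0.056210
DUDU: Ā=103.7084, payoff=0.0000, prob=0.056210
UUDU: Ā=155.5626, payoff=21.7526, prob=0.035392
DDUU: Ā=94.6092, payoff=0.0000, prob=0.056210
UDUU: Ā=141.9138, payoff=8.1038, prob=0.035392
DUUU: Ā=131.5738, payoff=0.0000, prob=0.035392
UUUU: Ā=197.3607, payoff=63.5507, prob=0.022284
Price = Σ prob·payoff / R^4 = 4.211820 / 1.215506 = 3.4651

price = 3.4651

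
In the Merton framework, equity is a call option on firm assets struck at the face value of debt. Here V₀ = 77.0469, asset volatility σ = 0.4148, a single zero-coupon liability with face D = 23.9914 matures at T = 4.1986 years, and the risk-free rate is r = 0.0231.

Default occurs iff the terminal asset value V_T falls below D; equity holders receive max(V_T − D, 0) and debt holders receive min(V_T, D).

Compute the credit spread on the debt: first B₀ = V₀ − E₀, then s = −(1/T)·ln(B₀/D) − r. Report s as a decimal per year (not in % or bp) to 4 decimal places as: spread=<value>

Apply the equity-as-call identities (strike 23.9914, horizon 4.1986 years):
d₁ = [ln(V₀/D) + (r + σ²/2)T] / (σ√T)
   = [ln(77.0469/23.9914) + (0.0231 + 0.5·0.4148²)·4.1986] / (0.4148·√4.1986)
   = [1.166719 + 0.458191] / 0.849945 = 1.911782
d₂ = d₁ − σ√T = 1.911782 − 0.849945 = 1.061837
N(d₁) = 0.972048,  N(d₂) = 0.855845,  e^(−rT) = 0.907567
E₀ = V₀·N(d₁) − D·e^(−rT)·N(d₂)
   = 77.0469·0.972048 − 23.9914·0.907567·0.855845 = 56.258273
B₀ = V₀ − E₀ = 77.0469 − 56.258273 = 20.788627
spread = −(1/T)·ln(B₀/D) − r = −(1/4.1986)·ln(20.788627/23.9914) − 0.0231 = 0.01102789

spread=0.0110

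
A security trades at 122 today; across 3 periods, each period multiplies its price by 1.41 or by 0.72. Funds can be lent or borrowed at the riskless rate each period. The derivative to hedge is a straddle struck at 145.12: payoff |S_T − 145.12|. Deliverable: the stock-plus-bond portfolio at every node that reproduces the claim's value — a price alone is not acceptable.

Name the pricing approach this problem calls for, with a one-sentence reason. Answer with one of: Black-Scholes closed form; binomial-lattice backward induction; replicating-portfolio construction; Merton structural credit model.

Key observation: a price alone would not answer the question — the per-node share/bond construction on the spot-122, 1.41/0.72 tree is required, and only the replicating-portfolio method yields it.

framework: replicating-portfolio construction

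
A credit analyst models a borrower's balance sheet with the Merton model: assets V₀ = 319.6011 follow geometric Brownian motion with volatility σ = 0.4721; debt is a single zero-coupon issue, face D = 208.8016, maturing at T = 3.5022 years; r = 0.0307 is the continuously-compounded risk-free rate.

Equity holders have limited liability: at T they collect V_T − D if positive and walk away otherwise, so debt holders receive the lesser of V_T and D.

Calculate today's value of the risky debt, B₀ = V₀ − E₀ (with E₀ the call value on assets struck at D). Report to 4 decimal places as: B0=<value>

B0=153.0924

Apply the equity-as-call identities (strike 208.8016, horizon 3.5022 years):
d₁ = [ln(V₀/D) + (r + σ²/2)T] / (σ√T)
   = [ln(319.6011/208.8016) + (0.0307 + 0.5·0.4721²)·3.5022] / (0.4721·√3.5022)
   = [0.425689 + 0.497800] / 0.883496 = 1.045267
d₂ = d₁ − σ√T = 1.045267 − 0.883496 = 0.161771
N(d₁) = 0.852050,  N(d₂) = 0.564257,  e^(−rT) = 0.898061
E₀ = V₀·N(d₁) − D·e^(−rT)·N(d₂)
   = 319.6011·0.852050 − 208.8016·0.898061·0.564257 = 166.508672
B₀ = V₀ − E₀ = 319.6011 − 166.508672 = 153.092428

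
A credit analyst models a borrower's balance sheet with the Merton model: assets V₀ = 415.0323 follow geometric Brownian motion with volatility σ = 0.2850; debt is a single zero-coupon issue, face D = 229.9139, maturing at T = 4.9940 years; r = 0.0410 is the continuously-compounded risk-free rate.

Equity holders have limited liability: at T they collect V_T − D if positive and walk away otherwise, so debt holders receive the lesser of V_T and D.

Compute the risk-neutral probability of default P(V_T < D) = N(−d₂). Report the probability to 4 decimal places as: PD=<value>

PD=0.1761

Apply the equity-as-call identities (strike 229.9139, horizon 4.9940 years):
d₁ = [ln(V₀/D) + (r + σ²/2)T] / (σ√T)
   = [ln(415.0323/229.9139) + (0.0410 + 0.5·0.2850²)·4.9940] / (0.2850·√4.9940)
   = [0.590651 + 0.407573] / 0.636897 = 1.567325
d₂ = d₁ − σ√T = 1.567325 − 0.636897 = 0.930428
risk-neutral PD = N(−d₂) = N(-0.930428) = 0.176075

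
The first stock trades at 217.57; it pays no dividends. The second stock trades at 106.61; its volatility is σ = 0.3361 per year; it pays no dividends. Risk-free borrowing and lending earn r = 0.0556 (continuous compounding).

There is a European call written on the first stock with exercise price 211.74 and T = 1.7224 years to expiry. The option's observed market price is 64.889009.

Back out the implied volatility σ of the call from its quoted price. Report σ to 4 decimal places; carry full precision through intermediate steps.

sigma = 0.4870

At σ = 0.4870 the Black–Scholes value reproduces the quote:
σ√T = 0.487·√1.7224 = 0.639140
d₁ = (ln(S/K) + (r+σ²/2)T) / (σ√T) = (ln(217.57/211.74) + (0.0556+0.487²/2)·1.7224) / 0.639140 = (0.027162 + 0.300015) / 0.639140 = 0.511902
d₂ = d₁ − σ√T = 0.511902 − 0.639140 = -0.127238
e^{−rT} = 0.908677
N(d₁) = 0.695640,  N(d₂) = 0.449376
V = S·N(d₁) − K·e^{−rT}·N(d₂) = 151.350426 − 86.461416 = 64.889009 (the observed quote) — the price is monotone increasing in volatility, hence this σ is the only solution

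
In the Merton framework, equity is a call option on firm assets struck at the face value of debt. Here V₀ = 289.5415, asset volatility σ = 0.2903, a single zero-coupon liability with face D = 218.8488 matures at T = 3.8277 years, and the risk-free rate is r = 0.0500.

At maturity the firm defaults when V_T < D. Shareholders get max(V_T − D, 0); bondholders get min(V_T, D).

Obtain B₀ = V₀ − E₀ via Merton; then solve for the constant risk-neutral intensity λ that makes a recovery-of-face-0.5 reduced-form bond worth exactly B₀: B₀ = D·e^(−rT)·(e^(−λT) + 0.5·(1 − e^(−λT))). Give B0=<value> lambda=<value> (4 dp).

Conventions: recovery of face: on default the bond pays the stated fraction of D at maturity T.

B0=166.2668 lambda=0.0456

Equity is a call on the firm's assets struck at D = 218.8488:
d₁ = [ln(V₀/D) + (r + σ²/2)T] / (σ√T)
   = [ln(289.5415/218.8488) + (0.0500 + 0.5·0.2903²)·3.8277] / (0.2903·√3.8277)
   = [0.279918 + 0.352673] / 0.567958 = 1.113799
d₂ = d₁ − σ√T = 1.113799 − 0.567958 = 0.545841
N(d₁) = 0.867317,  N(d₂) = 0.707412,  e^(−rT) = 0.825815
E₀ = V₀·N(d₁) − D·e^(−rT)·N(d₂)
   = 289.5415·0.867317 − 218.8488·0.825815·0.707412 = 123.274728
B₀ = V₀ − E₀ = 289.5415 − 123.274728 = 166.266772
e^(−λT) = (B₀·e^(rT)/D − 0.5)/(1 − 0.5) = (166.2668·1.210926/218.8488 − 0.5)/0.5 = 0.83996183
λ = −ln(0.83996183)/3.8277 = 0.045562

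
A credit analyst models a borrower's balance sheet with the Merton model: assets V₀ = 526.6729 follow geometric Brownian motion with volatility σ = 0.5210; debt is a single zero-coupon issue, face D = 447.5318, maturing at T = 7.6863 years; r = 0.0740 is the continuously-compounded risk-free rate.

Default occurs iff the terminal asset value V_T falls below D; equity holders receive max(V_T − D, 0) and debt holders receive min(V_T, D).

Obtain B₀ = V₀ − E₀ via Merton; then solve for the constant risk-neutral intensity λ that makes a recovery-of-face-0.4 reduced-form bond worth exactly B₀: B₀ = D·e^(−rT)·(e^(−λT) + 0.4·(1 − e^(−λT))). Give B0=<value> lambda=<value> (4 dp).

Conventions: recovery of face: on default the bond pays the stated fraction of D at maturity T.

With assets at 526.6729 and a single debt payment of 447.5318 at 7.6863 years:
d₁ = [ln(V₀/D) + (r + σ²/2)T] / (σ√T)
   = [ln(526.6729/447.5318) + (0.0740 + 0.5·0.5210²)·7.6863] / (0.5210·√7.6863)
   = [0.162832 + 1.611975] / 1.444430 = 1.228725
d₂ = d₁ − σ√T = 1.228725 − 1.444430 = -0.215705
N(d₁) = 0.890413,  N(d₂) = 0.414609,  e^(−rT) = 0.566212
E₀ = V₀·N(d₁) − D·e^(−rT)·N(d₂)
   = 526.6729·0.890413 − 447.5318·0.566212·0.414609 = 363.895060
B₀ = V₀ − E₀ = 526.6729 − 363.895060 = 162.777840
e^(−λT) = (B₀·e^(rT)/D − 0.4)/(1 − 0.4) = (162.7778·1.766122/447.5318 − 0.4)/0.6 = 0.40396660
λ = −ln(0.40396660)/7.6863 = 0.117927

B0=162.7778 lambda=0.1179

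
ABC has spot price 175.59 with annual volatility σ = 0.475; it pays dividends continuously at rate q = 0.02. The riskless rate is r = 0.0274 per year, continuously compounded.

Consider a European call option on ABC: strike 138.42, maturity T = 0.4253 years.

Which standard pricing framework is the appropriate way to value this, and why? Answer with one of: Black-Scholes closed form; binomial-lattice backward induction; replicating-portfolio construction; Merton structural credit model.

Key observation: the instrument is a plain European call (strike 138.42) on a lognormal asset; the exact continuous-time formula applies directly.

framework: Black-Scholes closed form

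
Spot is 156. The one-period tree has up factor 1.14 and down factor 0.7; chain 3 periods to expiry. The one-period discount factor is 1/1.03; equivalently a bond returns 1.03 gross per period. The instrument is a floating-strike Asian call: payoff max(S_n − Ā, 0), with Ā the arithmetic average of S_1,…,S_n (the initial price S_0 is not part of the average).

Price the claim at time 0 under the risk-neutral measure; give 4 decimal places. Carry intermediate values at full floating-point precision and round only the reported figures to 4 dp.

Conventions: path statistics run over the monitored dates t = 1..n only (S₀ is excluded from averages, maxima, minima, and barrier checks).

price = 12.6606

Risk-neutral up-probability p* = (R−d)/(u−d) = (1.03−0.7)/(1.14−0.7) = 0.7500; the claim prices as the p*-weighted sum of path payoffs discounted by R^3.
Enumerate all 2^3 = 8 price paths (U = up ×1.14, D = down ×0.7); each path with k up-moves has probability p*^k·(1−p*)^(3−k).
DDD: Ā=79.7160, payoff=0.0000, prob=0.015625
UDD: Ā=129.8232, payoff=0.0000, prob=0.046875
DUD: Ā=106.9432, payoff=0.0000, prob=0.046875
UUD: Ā=174.1646, payoff=0.0000, prob=0.140625
DDU: Ā=90.9272, payoff=0.0000, prob=0.046875
UDU: Ā=148.0814, payoff=0.0000, prob=0.140625
DUU: Ā=125.2014, payoff=16.7149, prob=0.140625
UUU: Ā=203.8995, payoff=27.2214, prob=0.421875
Price = Σ prob·payoff / R^3 = 13.834548 / 1.092727 = 12.6606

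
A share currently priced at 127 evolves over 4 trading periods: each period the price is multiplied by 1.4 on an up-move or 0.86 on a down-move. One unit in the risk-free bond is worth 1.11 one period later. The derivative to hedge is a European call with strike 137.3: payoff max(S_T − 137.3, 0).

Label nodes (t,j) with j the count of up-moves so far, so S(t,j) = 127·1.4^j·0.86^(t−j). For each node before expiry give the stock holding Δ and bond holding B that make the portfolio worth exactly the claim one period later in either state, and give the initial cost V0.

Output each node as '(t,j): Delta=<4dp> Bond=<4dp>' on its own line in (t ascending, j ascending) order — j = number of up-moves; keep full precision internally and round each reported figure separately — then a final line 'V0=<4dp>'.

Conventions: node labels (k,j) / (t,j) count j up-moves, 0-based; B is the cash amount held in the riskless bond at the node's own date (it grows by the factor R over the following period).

(0,0): Delta=0.8246 Bond=-59.8738
(1,0): Delta=0.6612 Bond=-48.6179
(1,1): Delta=0.9410 Bond=-87.1566
(2,0): Delta=0.3848 Bond=-28.0067
(2,1): Delta=0.8581 Bond=-84.0784
(2,2): Delta=1.0000 Bond=-111.4358
(3,0): Delta=0.0000 Bond=0.0000
(3,1): Delta=0.6591 Bond=-67.1489
(3,2): Delta=1.0000 Bond=-123.6937
(3,3): Delta=1.0000 Bond=-123.6937
V0=44.8470

Risk-neutral probability p* = (R−d)/(u−d) = (1.11−0.86)/(1.4−0.86) = 0.4630.
Payoffs at expiry: V(4,0)=0.0000, V(4,1)=0.0000, V(4,2)=46.8012, V(4,3)=162.3997, V(4,4)=350.5832
  t=3,j=0: stock 80.7791 → up 113.0908 (V=0.0000), down 69.4700 (V=0.0000). Price 0.0000; hedge Δ=0.0000, bond B=0.0000.
  t=3,j=1: stock 131.5009 → up 184.1012 (V=46.8012), down 113.0908 (V=0.0000). Price 19.5200; hedge Δ=0.6591, bond B=-67.1489.
  t=3,j=2: stock 214.0712 → up 299.6997 (V=162.3997), down 184.1012 (V=46.8012). Price 90.3775; hedge Δ=1.0000, bond B=-123.6937.
  t=3,j=3: stock 348.4880 → up 487.8832 (V=350.5832), down 299.6997 (V=162.3997). Price 224.7943; hedge Δ=1.0000, bond B=-123.6937.
  t=2,j=0: stock 93.9292 → up 131.5009 (V=19.5200), down 80.7791 (V=0.0000). Price 8.1415; hedge Δ=0.3848, bond B=-28.0067.
  t=2,j=1: stock 152.9080 → up 214.0712 (V=90.3775), down 131.5009 (V=19.5200). Price 47.1391; hedge Δ=0.8581, bond B=-84.0784.
  t=2,j=2: stock 248.9200 → up 348.4880 (V=224.7943), down 214.0712 (V=90.3775). Price 137.4842; hedge Δ=1.0000, bond B=-111.4358.
  t=1,j=0: stock 109.2200 → up 152.9080 (V=47.1391), down 93.9292 (V=8.1415). Price 23.6000; hedge Δ=0.6612, bond B=-48.6179.
  t=1,j=1: stock 177.8000 → up 248.9200 (V=137.4842), down 152.9080 (V=47.1391). Price 80.1492; hedge Δ=0.9410, bond B=-87.1566.
  t=0,j=0: stock 127.0000 → up 177.8000 (V=80.1492), down 109.2200 (V=23.6000). Price 44.8470; hedge Δ=0.8246, bond B=-59.8738.
Sanity check at the root: Δ(0,0)·S0 + B(0,0) reproduces V0 = 44.8470.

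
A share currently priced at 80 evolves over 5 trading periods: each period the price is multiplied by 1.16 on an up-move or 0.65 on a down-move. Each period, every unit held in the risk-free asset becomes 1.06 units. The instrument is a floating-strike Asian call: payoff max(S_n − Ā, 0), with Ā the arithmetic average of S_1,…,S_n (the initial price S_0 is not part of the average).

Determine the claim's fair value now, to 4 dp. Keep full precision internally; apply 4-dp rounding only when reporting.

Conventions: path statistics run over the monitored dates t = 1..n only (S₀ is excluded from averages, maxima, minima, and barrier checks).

Risk-neutral up-probability p* = (R−d)/(u−d) = (1.06−0.65)/(1.16−0.65) = 0.8039; the claim prices as the p*-weighted sum of path payoffs discounted by R^5.
Enumerate all 2^5 = 32 price paths (U = up ×1.16, D = down ×0.65); each path with k up-moves has probability p*^k·(1−p*)^(5−k).
DDDDD: Ā=26.2666, payoff=0.0000, prob=0.000290
UDDDD: Ā=46.8757, payoff=0.0000, prob=0.001188
DUDDD: Ā=38.7157, payoff=0.0000, prob=0.001188
UUDDD: Ā=69.0927, payoff=0.0000, prob=0.004872
DDUDD: Ā=33.4117, payoff=0.0000, prob=0.001188
UDUDD: Ā=59.6271, payoff=0.0000, prob=0.004872
DUUDD: Ā=51.4671, payoff=0.0000, prob=0.004872
UUUDD: Ā=91.8489, payoff=0.0000, prob=0.019976
DDDUD: Ā=29.9641, payoff=0.0000, prob=0.001188
UDDUD: Ā=53.4744, payoff=0.0000, prob=0.004872
DUDUD: Ā=45.3144, payoff=0.0000, prob=0.004872
UUDUD: Ā=80.8688, payoff=0.0000, prob=0.019976
DDUUD: Ā=40.0104, payoff=0.0000, prob=0.004872
UDUUD: Ā=71.4032, payoff=0.0000, prob=0.019976
DUUUD: Ā=63.2432, payoff=0.0000, prob=0.019976
UUUUD: Ā=112.8648, payoff=0.0000, prob=0.081900
DDDDU: Ā=27.7232, payoff=0.0000, prob=0.001188
UDDDU: Ā=49.4752, payoff=0.0000, prob=0.004872
DUDDU: Ā=41.3152, payoff=0.0000, prob=0.004872
UUDDU: Ā=73.7318, payoff=0.0000, prob=0.019976
DDUDU: Ā=36.0112, payoff=0.0000, prob=0.004872
UDUDU: Ā=64.2662, payoff=0.0000, prob=0.019976
DUUDU: Ā=56.1062, payoff=0.0000, prob=0.019976
UUUDU: Ā=100.1279, payoff=0.0000, prob=0.081900
DDDUU: Ā=32.5636, payoff=0.0000, prob=0.004872
UDDUU: Ā=58.1135, payoff=0.0000, prob=0.019976
DUDUU: Ā=49.9535, payoff=2.8048, prob=0.019976
UUDUU: Ā=89.1478, payoff=5.0054, prob=0.081900
DDUUU: Ā=44.6495, payoff=8.1088, prob=0.019976
UDUUU: Ā=79.6822, payoff=14.4710, prob=0.081900
DUUUU: Ā=71.5222, payoff=22.6310, prob=0.081900
UUUUU: Ā=127.6396, payoff=40.3877, prob=0.335790
Price = Σ prob·payoff / R^5 = 17.228422 / 1.338226 = 12.8741

price = 12.8741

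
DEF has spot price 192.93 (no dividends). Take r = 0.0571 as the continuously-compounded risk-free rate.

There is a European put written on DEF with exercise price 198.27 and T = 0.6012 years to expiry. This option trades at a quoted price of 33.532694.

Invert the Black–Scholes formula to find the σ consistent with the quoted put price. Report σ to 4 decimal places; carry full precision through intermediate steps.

At σ = 0.5800 the Black–Scholes value reproduces the quote:
σ√T = 0.58·√0.6012 = 0.449715
d₁ = (ln(S/K) + (r+σ²/2)T) / (σ√T) = (ln(192.93/198.27) + (0.0571+0.58²/2)·0.6012) / 0.449715 = (-0.027302 + 0.135450) / 0.449715 = 0.240481
d₂ = d₁ − σ√T = 0.240481 − 0.449715 = -0.209234
e^{−rT} = 0.966254
N(−d₁) = 0.404979,  N(−d₂) = 0.582867
V = K·e^{−rT}·N(−d₂) − S·N(−d₁) = 111.665215 − 78.132521 = 33.532694 (equal to the quote); since ∂V/∂σ > 0 for all σ, the implied volatility is unique

sigma = 0.5800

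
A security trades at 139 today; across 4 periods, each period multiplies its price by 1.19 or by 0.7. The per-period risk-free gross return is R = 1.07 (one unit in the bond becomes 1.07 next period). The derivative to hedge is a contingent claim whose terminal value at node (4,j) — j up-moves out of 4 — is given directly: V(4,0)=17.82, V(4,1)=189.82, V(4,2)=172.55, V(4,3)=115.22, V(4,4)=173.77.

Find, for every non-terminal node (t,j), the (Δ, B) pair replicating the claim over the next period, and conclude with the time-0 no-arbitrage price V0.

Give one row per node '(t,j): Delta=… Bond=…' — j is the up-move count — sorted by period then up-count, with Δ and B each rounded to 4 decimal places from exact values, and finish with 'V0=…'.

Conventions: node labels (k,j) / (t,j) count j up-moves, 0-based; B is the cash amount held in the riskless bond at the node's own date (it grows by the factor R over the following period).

(0,0): Delta=0.0164 Bond=111.3676
(1,0): Delta=-0.5269 Bond=172.0290
(1,1): Delta=0.1201 Bond=102.0177
(2,0): Delta=0.8144 Bond=92.7173
(2,1): Delta=-0.7828 Bond=213.6992
(2,2): Delta=0.2924 Bond=75.2540
(3,0): Delta=7.3625 Bond=-212.9853
(3,1): Delta=-0.4348 Bond=200.4593
(3,2): Delta=-0.8491 Bond=237.8037
(3,3): Delta=0.5101 Bond=29.5113
V0=113.6538

Risk-neutral probability p* = (R−d)/(u−d) = (1.07−0.7)/(1.19−0.7) = 0.7551.
Terminal payoffs: V(4,0)=17.8200, V(4,1)=189.8200, V(4,2)=172.5500, V(4,3)=115.2200, V(4,4)=173.7700
Node (3,0) S=47.6770: V=(p*·189.8200+(1−p*)·17.8200)/1.07=138.0351; Δ=(189.8200−17.8200)/(56.7356−33.3739)=7.3625; B=V−Δ·S=-212.9853
Node (3,1) S=81.0509: V=(p*·172.5500+(1−p*)·189.8200)/1.07=165.2144; Δ=(172.5500−189.8200)/(96.4506−56.7356)=-0.4348; B=V−Δ·S=200.4593
Node (3,2) S=137.7865: V=(p*·115.2200+(1−p*)·172.5500)/1.07=120.8037; Δ=(115.2200−172.5500)/(163.9660−96.4506)=-0.8491; B=V−Δ·S=237.8037
Node (3,3) S=234.2371: V=(p*·173.7700+(1−p*)·115.2200)/1.07=149.0011; Δ=(173.7700−115.2200)/(278.7422−163.9660)=0.5101; B=V−Δ·S=29.5113
Node (2,0) S=68.1100: V=(p*·165.2144+(1−p*)·138.0351)/1.07=148.1853; Δ=(165.2144−138.0351)/(81.0509−47.6770)=0.8144; B=V−Δ·S=92.7173
Node (2,1) S=115.7870: V=(p*·120.8037+(1−p*)·165.2144)/1.07=123.0652; Δ=(120.8037−165.2144)/(137.7865−81.0509)=-0.7828; B=V−Δ·S=213.6992
Node (2,2) S=196.8379: V=(p*·149.0011+(1−p*)·120.8037)/1.07=132.7997; Δ=(149.0011−120.8037)/(234.2371−137.7865)=0.2924; B=V−Δ·S=75.2540
Node (1,0) S=97.3000: V=(p*·123.0652+(1−p*)·148.1853)/1.07=120.7636; Δ=(123.0652−148.1853)/(115.7870−68.1100)=-0.5269; B=V−Δ·S=172.0290
Node (1,1) S=165.4100: V=(p*·132.7997+(1−p*)·123.0652)/1.07=121.8839; Δ=(132.7997−123.0652)/(196.8379−115.7870)=0.1201; B=V−Δ·S=102.0177
Node (0,0) S=139.0000: V=(p*·121.8839+(1−p*)·120.7636)/1.07=113.6538; Δ=(121.8839−120.7636)/(165.4100−97.3000)=0.0164; B=V−Δ·S=111.3676
Verification: the root portfolio costs Δ(0,0)·S0 + B(0,0) = 113.6538, matching V0.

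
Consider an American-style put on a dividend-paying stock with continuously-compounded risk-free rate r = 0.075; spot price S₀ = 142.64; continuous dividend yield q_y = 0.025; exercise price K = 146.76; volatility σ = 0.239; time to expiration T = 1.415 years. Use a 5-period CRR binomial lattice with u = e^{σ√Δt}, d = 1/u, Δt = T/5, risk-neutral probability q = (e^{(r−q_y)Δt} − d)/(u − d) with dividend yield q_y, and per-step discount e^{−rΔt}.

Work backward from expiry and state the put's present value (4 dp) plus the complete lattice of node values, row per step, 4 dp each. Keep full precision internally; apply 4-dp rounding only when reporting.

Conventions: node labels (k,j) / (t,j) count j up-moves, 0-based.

price = 14.4106
tree:
14.4106
23.2820 6.9463
36.1469 12.5554 2.1383
49.3532 21.8953 4.5901 0.0000
60.9828 36.1469 9.8529 0.0000 0.0000
71.2239 49.3532 21.1501 0.0000 0.0000 0.0000

Δt=0.28300, u=1.13558, d=0.88061, q=0.52415, disc=e^(-rΔt)=0.97900
k=5 terminal: V=max(K-S,0) → 71.2239 49.3532 21.1501 0.0000 0.0000 0.0000
k=4: j=0 S=85.7772 intr=60.9828 cont=58.5054 V=60.9828[EX]; j=1 S=110.6131 intr=36.1469 cont=33.8445 V=36.1469[EX]; j=2 S=142.6400 intr=4.1200 cont=9.8529 V=9.8529[hold]; j=3 S=183.9399 intr=0.0000 cont=0.0000 V=0.0000[hold]; j=4 S=237.1978 intr=0.0000 cont=0.0000 V=0.0000[hold]
k=3: j=0 S=97.4068 intr=49.3532 cont=46.9578 V=49.3532[EX]; j=1 S=125.6099 intr=21.1501 cont=21.8953 V=21.8953[hold]; j=2 S=161.9790 intr=0.0000 cont=4.5901 V=4.5901[hold]; j=3 S=208.8783 intr=0.0000 cont=0.0000 V=0.0000[hold]
k=2: j=0 S=110.6131 intr=36.1469 cont=34.2269 V=36.1469[EX]; j=1 S=142.6400 intr=4.1200 cont=12.5554 V=12.5554[hold]; j=2 S=183.9399 intr=0.0000 cont=2.1383 V=2.1383[hold]
k=1: j=0 S=125.6099 intr=21.1501 cont=23.2820 V=23.2820[hold]; j=1 S=161.9790 intr=0.0000 cont=6.9463 V=6.9463[hold]
k=0: j=0 S=142.6400 intr=4.1200 cont=14.4106 V=14.4106[hold]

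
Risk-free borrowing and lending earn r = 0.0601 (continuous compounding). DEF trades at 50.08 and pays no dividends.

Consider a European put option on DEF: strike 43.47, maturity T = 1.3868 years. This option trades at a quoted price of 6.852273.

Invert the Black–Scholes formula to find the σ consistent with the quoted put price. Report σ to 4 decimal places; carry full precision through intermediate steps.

sigma = 0.5395

At σ = 0.5395 the Black–Scholes value reproduces the quote:
σ√T = 0.5395·√1.3868 = 0.635329
d₁ = (ln(S/K) + (r+σ²/2)T) / (σ√T) = (ln(50.08/43.47) + (0.0601+0.5395²/2)·1.3868) / 0.635329 = (0.141551 + 0.285168) / 0.635329 = 0.671650
d₂ = d₁ − σ√T = 0.671650 − 0.635329 = 0.036322
e^{−rT} = 0.920032
N(−d₁) = 0.250903,  N(−d₂) = 0.485513
V = K·e^{−rT}·N(−d₂) − S·N(−d₁) = 19.417506 − 12.565233 = 6.852273 (the observed quote) — the price is monotone increasing in volatility, hence this σ is the only solution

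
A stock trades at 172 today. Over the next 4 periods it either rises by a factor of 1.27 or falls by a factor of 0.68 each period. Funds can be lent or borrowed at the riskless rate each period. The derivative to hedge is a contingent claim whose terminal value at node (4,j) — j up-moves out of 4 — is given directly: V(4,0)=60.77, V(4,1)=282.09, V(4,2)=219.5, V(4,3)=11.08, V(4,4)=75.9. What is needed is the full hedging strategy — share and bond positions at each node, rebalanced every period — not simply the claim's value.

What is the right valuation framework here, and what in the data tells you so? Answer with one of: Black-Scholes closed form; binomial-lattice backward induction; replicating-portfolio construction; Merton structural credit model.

Key observation: a price alone would not answer the question — the per-node share/bond construction on the spot-172, 1.27/0.68 tree is required, and only the replicating-portfolio method yields it.

framework: replicating-portfolio construction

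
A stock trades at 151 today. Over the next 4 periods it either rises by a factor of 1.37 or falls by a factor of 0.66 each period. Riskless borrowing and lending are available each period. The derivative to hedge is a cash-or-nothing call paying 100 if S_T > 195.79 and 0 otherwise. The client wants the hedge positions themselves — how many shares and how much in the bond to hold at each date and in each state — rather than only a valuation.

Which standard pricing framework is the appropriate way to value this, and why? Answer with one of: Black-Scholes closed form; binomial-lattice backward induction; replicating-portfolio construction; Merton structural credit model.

framework: replicating-portfolio construction

Key observation: a price alone would not answer the question — the per-node share/bond construction on the spot-151, 1.37/0.66 tree is required, and only the replicating-portfolio method yields it.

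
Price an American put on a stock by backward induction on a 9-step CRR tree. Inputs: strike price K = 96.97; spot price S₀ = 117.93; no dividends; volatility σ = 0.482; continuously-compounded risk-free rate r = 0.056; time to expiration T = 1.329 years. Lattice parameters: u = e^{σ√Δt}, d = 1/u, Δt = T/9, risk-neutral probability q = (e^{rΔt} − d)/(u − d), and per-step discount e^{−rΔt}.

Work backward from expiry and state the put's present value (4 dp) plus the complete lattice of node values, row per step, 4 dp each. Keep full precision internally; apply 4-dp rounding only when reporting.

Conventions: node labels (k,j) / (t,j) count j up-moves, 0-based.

Δt=0.14767, u=1.20348, d=0.83092, q=0.47611, disc=e^(-rΔt)=0.99176
k=9 terminal: V=max(K-S,0) → 74.7029 64.7190 50.2585 29.3144 0.0000 0.0000 0.0000 0.0000 0.0000 0.0000
k=8: j=0 S=26.7981 intr=70.1719 cont=69.3734 V=70.1719[EX]; j=1 S=38.8136 intr=58.1564 cont=57.3578 V=58.1564[EX]; j=2 S=56.2165 intr=40.7535 cont=39.9549 V=40.7535[EX]; j=3 S=81.4224 intr=15.5476 cont=15.2309 V=15.5476[EX]; j=4 S=117.9300 intr=0.0000 cont=0.0000 V=0.0000[hold]; j=5 S=170.8065 intr=0.0000 cont=0.0000 V=0.0000[hold]; j=6 S=247.3915 intr=0.0000 cont=0.0000 V=0.0000[hold]; j=7 S=358.3149 intr=0.0000 cont=0.0000 V=0.0000[hold]; j=8 S=518.9734 intr=0.0000 cont=0.0000 V=0.0000[hold]
k=7: j=0 S=32.2510 intr=64.7190 cont=63.9204 V=64.7190[EX]; j=1 S=46.7115 intr=50.2585 cont=49.4599 V=50.2585[EX]; j=2 S=67.6556 intr=29.3144 cont=28.5158 V=29.3144[EX]; j=3 S=97.9906 intr=0.0000 cont=8.0781 V=8.0781[hold]; j=4 S=141.9268 intr=0.0000 cont=0.0000 V=0.0000[hold]; j=5 S=205.5628 intr=0.0000 cont=0.0000 V=0.0000[hold]; j=6 S=297.7315 intr=0.0000 cont=0.0000 V=0.0000[hold]; j=7 S=431.2260 intr=0.0000 cont=0.0000 V=0.0000[hold]
k=6: j=0 S=38.8136 intr=58.1564 cont=57.3578 V=58.1564[EX]; j=1 S=56.2165 intr=40.7535 cont=39.9549 V=40.7535[EX]; j=2 S=81.4224 intr=15.5476 cont=19.0453 V=19.0453[hold]; j=3 S=117.9300 intr=0.0000 cont=4.1971 V=4.1971[hold]; j=4 S=170.8065 intr=0.0000 cont=0.0000 V=0.0000[hold]; j=5 S=247.3915 intr=0.0000 cont=0.0000 V=0.0000[hold]; j=6 S=358.3149 intr=0.0000 cont=0.0000 V=0.0000[hold]
k=5: j=0 S=46.7115 intr=50.2585 cont=49.4599 V=50.2585[EX]; j=1 S=67.6556 intr=29.3144 cont=30.1674 V=30.1674[hold]; j=2 S=97.9906 intr=0.0000 cont=11.8772 V=11.8772[hold]; j=3 S=141.9268 intr=0.0000 cont=2.1807 V=2.1807[hold]; j=4 S=205.5628 intr=0.0000 cont=0.0000 V=0.0000[hold]; j=5 S=297.7315 intr=0.0000 cont=0.0000 V=0.0000[hold]
k=4: j=0 S=56.2165 intr=40.7535 cont=40.3577 V=40.7535[EX]; j=1 S=81.4224 intr=15.5476 cont=21.2825 V=21.2825[hold]; j=2 S=117.9300 intr=0.0000 cont=7.2008 V=7.2008[hold]; j=3 S=170.8065 intr=0.0000 cont=1.1330 V=1.1330[hold]; j=4 S=247.3915 intr=0.0000 cont=0.0000 V=0.0000[hold]
k=3: j=0 S=67.6556 intr=29.3144 cont=31.2238 V=31.2238[hold]; j=1 S=97.9906 intr=0.0000 cont=14.4579 V=14.4579[hold]; j=2 S=141.9268 intr=0.0000 cont=4.2763 V=4.2763[hold]; j=3 S=205.5628 intr=0.0000 cont=0.5887 V=0.5887[hold]
k=2: j=0 S=81.4224 intr=15.5476 cont=23.0499 V=23.0499[hold]; j=1 S=117.9300 intr=0.0000 cont=9.5312 V=9.5312[hold]; j=2 S=170.8065 intr=0.0000 cont=2.4998 V=2.4998[hold]
k=1: j=0 S=97.9906 intr=0.0000 cont=16.4766 V=16.4766[hold]; j=1 S=141.9268 intr=0.0000 cont=6.1325 V=6.1325[hold]
k=0: j=0 S=117.9300 intr=0.0000 cont=11.4565 V=11.4565[hold]

price = 11.4565
tree:
11.4565
16.4766 6.1325
23.0499 9.5312 2.4998
31.2238 14.4579 4.2763 0.5887
40.7535 21.2825 7.2008 1.1330 0.0000
50.2585 30.1674 11.8772 2.1807 0.0000 0.0000
58.1564 40.7535 19.0453 4.1971 0.0000 0.0000 0.0000
64.7190 50.2585 29.3144 8.0781 0.0000 0.0000 0.0000 0.0000
70.1719 58.1564 40.7535 15.5476 0.0000 0.0000 0.0000 0.0000 0.0000
74.7029 64.7190 50.2585 29.3144 0.0000 0.0000 0.0000 0.0000 0.0000 0.0000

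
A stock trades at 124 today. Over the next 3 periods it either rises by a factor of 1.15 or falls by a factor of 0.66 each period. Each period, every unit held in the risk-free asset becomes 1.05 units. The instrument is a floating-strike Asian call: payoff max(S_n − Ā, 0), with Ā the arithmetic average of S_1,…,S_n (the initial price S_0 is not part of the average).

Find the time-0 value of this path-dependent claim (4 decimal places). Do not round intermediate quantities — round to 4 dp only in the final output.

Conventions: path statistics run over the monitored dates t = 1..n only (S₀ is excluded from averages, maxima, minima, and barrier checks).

Risk-neutral up-probability p* = (R−d)/(u−d) = (1.05−0.66)/(1.15−0.66) = 0.7959; the claim prices as the p*-weighted sum of path payoffs discounted by R^3.
Enumerate all 2^3 = 8 price paths (U = up ×1.15, D = down ×0.66); each path with k up-moves has probability p*^k·(1−p*)^(3−k).
DDD: Ā=57.1680, payoff=0.0000, prob=0.008500
UDD: Ā=99.6109, payoff=0.0000, prob=0.033149
DUD: Ā=79.3575, payoff=0.0000, prob=0.033149
UUD: Ā=138.2745, payoff=0.0000, prob=0.129283
DDU: Ā=65.9903, payoff=0.0000, prob=0.033149
UDU: Ā=114.9831, payoff=0.0000, prob=0.129283
DUU: Ā=94.7298, payoff=13.5036, prob=0.129283
UUU: Ā=165.0595, payoff=23.5290, prob=0.504203
Price = Σ prob·payoff / R^3 = 13.609181 / 1.157625 = 11.7561

price = 11.7561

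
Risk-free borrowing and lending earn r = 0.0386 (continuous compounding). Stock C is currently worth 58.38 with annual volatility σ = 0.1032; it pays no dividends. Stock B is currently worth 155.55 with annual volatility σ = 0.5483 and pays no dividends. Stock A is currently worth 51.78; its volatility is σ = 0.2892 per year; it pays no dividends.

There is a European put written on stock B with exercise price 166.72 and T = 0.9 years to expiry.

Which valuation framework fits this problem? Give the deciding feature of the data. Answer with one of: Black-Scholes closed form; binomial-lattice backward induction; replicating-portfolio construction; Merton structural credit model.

Key observation: with stock B following a GBM at constant σ and r, the European put struck at 166.72 prices in closed form — nothing here needs a stepwise model or a balance sheet.

framework: Black-Scholes closed form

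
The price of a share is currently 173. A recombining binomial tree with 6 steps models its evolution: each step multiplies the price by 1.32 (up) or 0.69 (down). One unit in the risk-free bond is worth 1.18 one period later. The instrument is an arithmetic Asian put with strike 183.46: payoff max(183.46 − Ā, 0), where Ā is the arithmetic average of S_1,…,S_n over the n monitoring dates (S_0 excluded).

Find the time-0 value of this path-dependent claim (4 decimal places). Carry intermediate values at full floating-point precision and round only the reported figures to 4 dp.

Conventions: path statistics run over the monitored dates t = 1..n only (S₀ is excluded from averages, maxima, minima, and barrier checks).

Under the martingale measure an up-move has probability p* = 0.7778; value the claim as the probability-weighted average of per-path payoffs, discounted 6 periods at R = 1.18.
Enumerate all 2^6 = 64 price paths (U = up ×1.32, D = down ×0.69); each path with k up-moves has probability p*^k·(1−p*)^(6−k).
DDDDDD: Ā=57.2515, payoff=126.2085, prob=0.000120
UDDDDD: Ā=109.5246, payoff=73.9354, prob=0.000421
DUDDDD: Ā=91.3596, payoff=92.1004, prob=0.000421
UUDDDD: Ā=174.7749, payoff=8.6851, prob=0.001475
DDUDDD: Ā=78.8258, payoff=104.6342, prob=0.000421
UDUDDD: Ā=150.7971, payoff=32.6629, prob=0.001475
DUUDDD: Ā=132.6321, payoff=50.8279, prob=0.001475
UUUDDD: Ā=253.7311, payoff=0.0000, prob=0.005163
DDDUDD: Ā=70.1774, payoff=113.2826, prob=0.000421
UDDUDD: Ā=134.2525, payoff=49.2075, prob=0.001475
DUDUDD: Ā=116.0875, payoff=67.3725, prob=0.001475
UUDUDD: Ā=222.0804, payoff=0.0000, prob=0.005163
DDUUDD: Ā=103.5536, payoff=79.9064, prob=0.001475
UDUUDD: Ā=198.1026, payoff=0.0000, prob=0.005163
DUUUDD: Ā=179.9376, payoff=3.5224, prob=0.005163
UUUUDD: Ā=344.2284, payoff=0.0000, prob=0.018072
DDDDUD: Ā=64.2101, payoff=119.2499, prob=0.000421
UDDDUD: Ā=122.8366, payoff=60.6234, prob=0.001475
DUDDUD: Ā=104.6716, payoff=78.7884, prob=0.001475
UUDDUD: Ā=200.2414, payoff=0.0000, prob=0.005163
DDUDUD: Ā=92.1378, payoff=91.3222, prob=0.001475
UDUDUD: Ā=176.2636, payoff=7.1964, prob=0.005163
DUUDUD: Ā=158.0986, payoff=25.3614, prob=0.005163
UUUDUD: Ā=302.4494, payoff=0.0000, prob=0.018072
DDDUUD: Ā=83.4894, payoff=99.9706, prob=0.001475
UDDUUD: Ā=159.7189, payoff=23.7411, prob=0.005163
DUDUUD: Ā=141.5539, payoff=41.9061, prob=0.005163
UUDUUD: Ā=270.7988, payoff=0.0000, prob=0.018072
DDUUUD: Ā=129.0200, payoff=54.4400, prob=0.005163
UDUUUD: Ā=246.8210, payoff=0.0000, prob=0.018072
DUUUUD: Ā=228.6560, payoff=0.0000, prob=0.018072
UUUUUD: Ā=437.4288, payoff=0.0000, prob=0.063251
DDDDDU: Ā=60.0926, payoff=123.3674, prob=0.000421
UDDDDU: Ā=114.9597, payoff=68.5003, prob=0.001475
DUDDDU: Ā=96.7947, payoff=86.6653, prob=0.001475
UUDDDU: Ā=185.1725, payoff=0.0000, prob=0.005163
DDUDDU: Ā=84.2609, payoff=99.1991, prob=0.001475
UDUDDU: Ā=161.1947, payoff=22.2653, prob=0.005163
DUUDDU: Ā=143.0297, payoff=40.4303, prob=0.005163
UUUDDU: Ā=273.6220, payoff=0.0000, prob=0.018072
DDDUDU: Ā=75.6125, payoff=107.8475, prob=0.001475
UDDUDU: Ā=144.6500, payoff=38.8100, prob=0.005163
DUDUDU: Ā=126.4850, payoff=56.9750, prob=0.005163
UUDUDU: Ā=241.9713, payoff=0.0000, prob=0.018072
DDUUDU: Ā=113.9511, payoff=69.5089, prob=0.005163
UDUUDU: Ā=217.9935, payoff=0.0000, prob=0.018072
DUUUDU: Ā=199.8285, payoff=0.0000, prob=0.018072
UUUUDU: Ā=382.2806, payoff=0.0000, prob=0.063251
DDDDUU: Ā=69.6451, payoff=113.8149, prob=0.001475
UDDDUU: Ā=133.2342, payoff=50.2258, prob=0.005163
DUDDUU: Ā=115.0692, payoff=68.3908, prob=0.005163
UUDDUU: Ā=220.1323, payoff=0.0000, prob=0.018072
DDUDUU: Ā=102.5353, payoff=80.9247, prob=0.005163
UDUDUU: Ā=196.1545, payoff=0.0000, prob=0.018072
DUUDUU: Ā=177.9895, payoff=5.4705, prob=0.018072
UUUDUU: Ā=340.5017, payoff=0.0000, prob=0.063251
DDDUUU: Ā=93.8870, payoff=89.5730, prob=0.005163
UDDUUU: Ā=179.6098, payoff=3.8502, prob=0.018072
DUDUUU: Ā=161.4448, payoff=22.0152, prob=0.018072
UUDUUU: Ā=308.8510, payoff=0.0000, prob=0.063251
DDUUUU: Ā=148.9110, payoff=34.5490, prob=0.018072
UDUUUU: Ā=284.8732, payoff=0.0000, prob=0.063251
DUUUUU: Ā=266.7082, payoff=0.0000, prob=0.063251
UUUUUU: Ā=510.2244, payoff=0.0000, prob=0.221377
Price = Σ prob·payoff / R^6 = 6.562219 / 2.699554 = 2.4309

price = 2.4309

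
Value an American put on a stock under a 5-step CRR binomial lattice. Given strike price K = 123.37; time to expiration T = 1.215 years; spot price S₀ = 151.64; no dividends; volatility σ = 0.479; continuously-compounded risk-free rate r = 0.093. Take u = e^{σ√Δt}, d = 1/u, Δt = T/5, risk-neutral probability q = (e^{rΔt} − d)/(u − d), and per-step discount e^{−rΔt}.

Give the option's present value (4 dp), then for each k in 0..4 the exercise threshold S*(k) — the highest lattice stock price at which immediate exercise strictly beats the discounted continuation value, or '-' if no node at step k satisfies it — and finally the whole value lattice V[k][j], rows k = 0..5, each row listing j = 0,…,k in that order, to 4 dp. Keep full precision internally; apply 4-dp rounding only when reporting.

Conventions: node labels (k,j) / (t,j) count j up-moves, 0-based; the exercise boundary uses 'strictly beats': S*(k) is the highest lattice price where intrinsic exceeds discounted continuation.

price = 11.8316
boundary = - - - 74.6746 94.5627
tree:
11.8316
19.6361 4.2351
31.6122 8.0484 0.4512
48.6954 15.2513 0.9034 0.0000
64.4007 28.8073 1.8090 0.0000 0.0000
76.8029 48.6954 3.6224 0.0000 0.0000 0.0000

Δt=0.24300, u=1.26633, d=0.78968, q=0.48919, disc=e^(-rΔt)=0.97765
k=5 terminal: V=max(K-S,0) → 76.8029 48.6954 3.6224 0.0000 0.0000 0.0000
k=4: j=0 S=58.9693 intr=64.4007 cont=61.6440 V=64.4007[EX]; j=1 S=94.5627 intr=28.8073 cont=26.0505 V=28.8073[EX]; j=2 S=151.6400 intr=0.0000 cont=1.8090 V=1.8090[hold]; j=3 S=243.1688 intr=0.0000 cont=0.0000 V=0.0000[hold]; j=4 S=389.9436 intr=0.0000 cont=0.0000 V=0.0000[hold]  S*(4)=94.5627
k=3: j=0 S=74.6746 intr=48.6954 cont=45.9387 V=48.6954[EX]; j=1 S=119.7476 intr=3.6224 cont=15.2513 V=15.2513[hold]; j=2 S=192.0263 intr=0.0000 cont=0.9034 V=0.9034[hold]; j=3 S=307.9320 intr=0.0000 cont=0.0000 V=0.0000[hold]  S*(3)=74.6746
k=2: j=0 S=94.5627 intr=28.8073 cont=31.6122 V=31.6122[hold]; j=1 S=151.6400 intr=0.0000 cont=8.0484 V=8.0484[hold]; j=2 S=243.1688 intr=0.0000 cont=0.4512 V=0.4512[hold]  S*(2)=-
k=1: j=0 S=119.7476 intr=3.6224 cont=19.6361 V=19.6361[hold]; j=1 S=192.0263 intr=0.0000 cont=4.2351 V=4.2351[hold]  S*(1)=-
k=0: j=0 S=151.6400 intr=0.0000 cont=11.8316 V=11.8316[hold]  S*(0)=-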